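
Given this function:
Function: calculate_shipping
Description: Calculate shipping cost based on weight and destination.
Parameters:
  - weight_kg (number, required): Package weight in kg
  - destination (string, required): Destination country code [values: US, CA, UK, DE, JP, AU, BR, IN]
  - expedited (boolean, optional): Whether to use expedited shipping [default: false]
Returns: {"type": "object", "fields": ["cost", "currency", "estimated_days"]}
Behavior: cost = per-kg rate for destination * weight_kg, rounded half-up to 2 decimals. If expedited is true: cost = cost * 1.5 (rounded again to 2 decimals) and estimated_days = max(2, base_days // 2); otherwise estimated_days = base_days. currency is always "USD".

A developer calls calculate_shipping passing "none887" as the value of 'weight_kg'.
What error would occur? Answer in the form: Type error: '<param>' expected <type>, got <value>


Spec: 'weight_kg' is declared as number; "none887" is a string.
Type error: 'weight_kg' expected number, got "none887"


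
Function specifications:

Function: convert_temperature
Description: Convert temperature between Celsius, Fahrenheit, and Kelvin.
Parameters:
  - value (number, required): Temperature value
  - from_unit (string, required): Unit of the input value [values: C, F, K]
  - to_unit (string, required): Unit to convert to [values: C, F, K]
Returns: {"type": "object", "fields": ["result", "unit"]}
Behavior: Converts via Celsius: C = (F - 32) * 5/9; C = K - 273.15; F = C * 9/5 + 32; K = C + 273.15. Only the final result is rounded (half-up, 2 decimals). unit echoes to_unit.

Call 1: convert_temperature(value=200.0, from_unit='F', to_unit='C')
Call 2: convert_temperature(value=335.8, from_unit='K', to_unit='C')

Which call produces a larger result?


Call 1:
  To C: (200 - 32) * 5/9 = 93.333333
  Target is C: 93.333333
  Round to 2 decimals: 93.33
  -> 93.33 C
Call 2:
  To C: 335.8 - 273.15 = 62.65
  Target is C: 62.65
  Round to 2 decimals: 62.65
  -> 62.65 C
Call 1 (93.33 C)


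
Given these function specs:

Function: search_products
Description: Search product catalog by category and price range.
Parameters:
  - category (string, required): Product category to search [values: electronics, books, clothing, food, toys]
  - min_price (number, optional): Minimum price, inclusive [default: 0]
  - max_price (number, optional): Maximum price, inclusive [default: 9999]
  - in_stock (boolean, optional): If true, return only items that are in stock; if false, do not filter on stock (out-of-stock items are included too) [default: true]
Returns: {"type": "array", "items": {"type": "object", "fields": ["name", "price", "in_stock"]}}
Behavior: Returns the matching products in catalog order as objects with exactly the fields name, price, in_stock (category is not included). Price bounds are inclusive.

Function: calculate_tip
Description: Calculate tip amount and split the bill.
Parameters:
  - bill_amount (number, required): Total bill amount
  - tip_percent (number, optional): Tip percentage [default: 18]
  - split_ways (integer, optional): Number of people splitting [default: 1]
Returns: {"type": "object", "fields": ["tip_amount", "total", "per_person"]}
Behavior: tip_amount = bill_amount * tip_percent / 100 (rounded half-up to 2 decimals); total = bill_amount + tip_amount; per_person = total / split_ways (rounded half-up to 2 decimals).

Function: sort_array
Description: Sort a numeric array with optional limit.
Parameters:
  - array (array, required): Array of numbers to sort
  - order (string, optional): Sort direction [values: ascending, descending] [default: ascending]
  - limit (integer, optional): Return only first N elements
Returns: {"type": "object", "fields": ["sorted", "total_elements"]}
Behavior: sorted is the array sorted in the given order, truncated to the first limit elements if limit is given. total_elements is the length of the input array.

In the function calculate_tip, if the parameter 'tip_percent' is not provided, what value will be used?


The calculate_tip spec declares:
  - tip_percent (number, optional): Tip percentage [default: 18]
Default:
18


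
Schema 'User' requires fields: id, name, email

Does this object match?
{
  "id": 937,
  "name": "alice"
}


Checking required fields...
Missing: email
Invalid - missing required field 'email'


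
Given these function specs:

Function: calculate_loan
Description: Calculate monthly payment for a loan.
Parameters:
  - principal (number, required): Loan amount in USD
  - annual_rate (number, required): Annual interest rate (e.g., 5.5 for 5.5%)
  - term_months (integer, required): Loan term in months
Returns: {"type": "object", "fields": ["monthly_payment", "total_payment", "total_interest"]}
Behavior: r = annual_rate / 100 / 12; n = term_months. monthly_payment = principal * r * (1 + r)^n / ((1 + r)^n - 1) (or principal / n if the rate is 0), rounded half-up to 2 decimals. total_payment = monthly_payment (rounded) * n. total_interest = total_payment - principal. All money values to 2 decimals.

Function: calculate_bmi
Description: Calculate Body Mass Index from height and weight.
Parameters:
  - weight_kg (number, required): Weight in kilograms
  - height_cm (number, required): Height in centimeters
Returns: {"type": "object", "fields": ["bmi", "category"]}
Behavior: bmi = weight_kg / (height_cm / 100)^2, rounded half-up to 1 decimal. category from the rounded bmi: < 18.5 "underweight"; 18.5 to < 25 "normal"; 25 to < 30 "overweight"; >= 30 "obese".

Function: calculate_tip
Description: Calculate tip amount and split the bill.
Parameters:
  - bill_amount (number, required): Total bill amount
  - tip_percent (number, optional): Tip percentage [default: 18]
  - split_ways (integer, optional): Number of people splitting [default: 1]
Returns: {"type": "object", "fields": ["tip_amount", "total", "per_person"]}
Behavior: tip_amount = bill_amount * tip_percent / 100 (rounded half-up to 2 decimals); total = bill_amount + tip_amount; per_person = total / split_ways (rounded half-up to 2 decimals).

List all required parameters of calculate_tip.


Parameters of calculate_tip and their required/optional flag:
  bill_amount: required
  tip_percent: optional
  split_ways: optional
bill_amount


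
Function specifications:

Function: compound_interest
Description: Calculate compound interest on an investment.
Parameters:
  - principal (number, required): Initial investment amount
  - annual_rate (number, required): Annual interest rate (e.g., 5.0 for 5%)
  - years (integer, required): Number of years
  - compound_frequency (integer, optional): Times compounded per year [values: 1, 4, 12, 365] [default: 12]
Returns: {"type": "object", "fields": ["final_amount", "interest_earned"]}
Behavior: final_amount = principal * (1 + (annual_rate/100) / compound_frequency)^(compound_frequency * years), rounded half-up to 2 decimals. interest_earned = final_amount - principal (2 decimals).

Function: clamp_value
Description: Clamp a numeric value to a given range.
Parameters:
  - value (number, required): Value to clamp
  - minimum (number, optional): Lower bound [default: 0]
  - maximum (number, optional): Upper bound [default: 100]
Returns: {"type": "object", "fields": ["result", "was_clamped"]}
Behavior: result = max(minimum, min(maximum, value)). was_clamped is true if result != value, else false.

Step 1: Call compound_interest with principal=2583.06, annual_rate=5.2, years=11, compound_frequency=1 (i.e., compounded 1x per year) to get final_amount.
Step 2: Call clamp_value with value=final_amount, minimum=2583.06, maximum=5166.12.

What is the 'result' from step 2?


Step 1: compound_interest
  rate per period = 5.2/100/1 = 0.052 (keep full precision); periods = 1 * 11 = 11
  (1 + 0.052)^11 = 1.74651829
  final_amount = 2583.06 * 1.74651829 = 4511.361534 -> 4511.36
  interest_earned = 4511.36 - 2583.06 = 1928.30
  -> final_amount = 4511.36
Step 2: clamp_value(value=4511.36, minimum=2583.06, maximum=5166.12)
  result = max(2583.06, min(5166.12, 4511.36)) = max(2583.06, 4511.36) = 4511.36
  was_clamped = (4511.36 != 4511.36) = false
  -> result = 4511.36
4511.36


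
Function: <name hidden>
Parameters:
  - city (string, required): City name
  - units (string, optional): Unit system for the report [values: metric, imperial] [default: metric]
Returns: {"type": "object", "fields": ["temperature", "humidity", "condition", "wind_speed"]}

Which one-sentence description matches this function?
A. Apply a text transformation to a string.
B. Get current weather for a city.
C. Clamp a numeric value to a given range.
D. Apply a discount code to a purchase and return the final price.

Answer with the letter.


Parameters city, units and return ["temperature", "humidity", "condition", "wind_speed"] fit: Get current weather for a city.
B


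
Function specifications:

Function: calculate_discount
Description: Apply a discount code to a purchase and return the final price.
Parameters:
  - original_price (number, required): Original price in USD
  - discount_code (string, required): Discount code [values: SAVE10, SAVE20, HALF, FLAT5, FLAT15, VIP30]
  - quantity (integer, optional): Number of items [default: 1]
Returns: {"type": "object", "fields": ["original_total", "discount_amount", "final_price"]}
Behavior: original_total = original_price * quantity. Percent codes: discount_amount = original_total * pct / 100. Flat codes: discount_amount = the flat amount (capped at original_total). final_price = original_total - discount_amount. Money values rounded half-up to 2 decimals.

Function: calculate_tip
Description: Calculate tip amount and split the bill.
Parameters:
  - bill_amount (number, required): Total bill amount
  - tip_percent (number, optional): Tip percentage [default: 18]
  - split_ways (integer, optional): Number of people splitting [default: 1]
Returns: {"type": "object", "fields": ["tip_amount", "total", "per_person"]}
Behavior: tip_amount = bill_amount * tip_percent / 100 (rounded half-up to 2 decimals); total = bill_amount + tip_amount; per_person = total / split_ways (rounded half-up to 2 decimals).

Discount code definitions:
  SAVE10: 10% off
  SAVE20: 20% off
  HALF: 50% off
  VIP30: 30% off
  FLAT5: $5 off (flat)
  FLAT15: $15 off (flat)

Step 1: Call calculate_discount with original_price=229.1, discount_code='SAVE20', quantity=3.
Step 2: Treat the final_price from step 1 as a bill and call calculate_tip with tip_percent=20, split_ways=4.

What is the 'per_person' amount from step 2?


Step 1: calculate_discount(original_price=229.1, discount_code=SAVE20, quantity=3)
  original_total = 229.1 * 3 = 687.30
  SAVE20 = 20% off: discount_amount = 687.30 * 20/100 = 137.46 -> 137.46
  final_price = 687.30 - 137.46 = 549.84
  -> final_price = 549.84
Step 2: calculate_tip(bill_amount=549.84, tip_percent=20, split_ways=4)
  tip_amount = 549.84 * 20/100 = 109.968 -> 109.97
  total = 549.84 + 109.97 = 659.81
  per_person = 659.81 / 4 = 164.9525 -> 164.95
  -> per_person = 164.95
$164.95


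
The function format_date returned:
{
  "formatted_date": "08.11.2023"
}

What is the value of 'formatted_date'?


08.11.2023


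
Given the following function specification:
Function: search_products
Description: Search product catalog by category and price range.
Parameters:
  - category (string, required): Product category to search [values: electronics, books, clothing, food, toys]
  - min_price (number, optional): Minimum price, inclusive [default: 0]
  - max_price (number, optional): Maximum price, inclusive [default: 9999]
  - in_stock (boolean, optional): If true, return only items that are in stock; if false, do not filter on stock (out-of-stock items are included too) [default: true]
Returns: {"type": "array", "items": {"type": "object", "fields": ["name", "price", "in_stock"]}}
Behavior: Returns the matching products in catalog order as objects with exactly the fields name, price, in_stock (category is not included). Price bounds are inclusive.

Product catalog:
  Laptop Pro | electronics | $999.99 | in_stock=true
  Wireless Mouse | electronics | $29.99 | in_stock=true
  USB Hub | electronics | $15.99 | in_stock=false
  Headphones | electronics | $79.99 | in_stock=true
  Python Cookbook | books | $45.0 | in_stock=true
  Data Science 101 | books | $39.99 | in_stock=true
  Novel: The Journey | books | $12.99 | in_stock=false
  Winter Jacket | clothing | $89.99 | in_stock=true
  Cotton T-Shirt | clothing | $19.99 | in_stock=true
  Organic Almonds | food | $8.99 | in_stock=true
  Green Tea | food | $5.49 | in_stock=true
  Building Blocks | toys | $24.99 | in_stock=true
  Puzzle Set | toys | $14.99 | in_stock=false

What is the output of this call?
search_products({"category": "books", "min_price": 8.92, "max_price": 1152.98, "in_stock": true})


Filter: category=books, 8.92 <= price <= 1152.98, in-stock only
  Python Cookbook ($45.0): keep
  Data Science 101 ($39.99): keep
  Novel: The Journey ($12.99): out of stock -> skip
Output:
[{"name": "Python Cookbook", "price": 45.0, "in_stock": true}, {"name": "Data Science 101", "price": 39.99, "in_stock": true}]


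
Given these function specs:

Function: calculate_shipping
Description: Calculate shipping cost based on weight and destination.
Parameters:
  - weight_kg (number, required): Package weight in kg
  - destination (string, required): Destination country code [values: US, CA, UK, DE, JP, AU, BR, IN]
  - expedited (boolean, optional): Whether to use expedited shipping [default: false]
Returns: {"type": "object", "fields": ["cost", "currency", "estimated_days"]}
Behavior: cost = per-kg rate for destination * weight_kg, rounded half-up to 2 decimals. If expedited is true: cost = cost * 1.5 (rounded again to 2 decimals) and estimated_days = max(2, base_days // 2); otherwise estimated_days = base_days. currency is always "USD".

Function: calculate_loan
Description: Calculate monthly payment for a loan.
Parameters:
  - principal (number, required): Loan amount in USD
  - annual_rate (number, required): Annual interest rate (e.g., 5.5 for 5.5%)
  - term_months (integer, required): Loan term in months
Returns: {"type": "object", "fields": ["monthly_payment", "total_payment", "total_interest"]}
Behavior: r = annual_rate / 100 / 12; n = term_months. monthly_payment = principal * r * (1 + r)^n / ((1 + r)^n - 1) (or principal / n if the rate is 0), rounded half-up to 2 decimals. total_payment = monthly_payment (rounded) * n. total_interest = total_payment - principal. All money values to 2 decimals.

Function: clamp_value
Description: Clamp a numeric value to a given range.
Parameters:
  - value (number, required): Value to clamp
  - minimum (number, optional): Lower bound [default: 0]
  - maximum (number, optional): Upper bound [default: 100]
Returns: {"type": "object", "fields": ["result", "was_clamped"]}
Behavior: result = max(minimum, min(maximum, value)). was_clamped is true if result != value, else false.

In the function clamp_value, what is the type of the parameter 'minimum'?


The clamp_value spec declares:
  - minimum (number, optional): Lower bound [default: 0]
Type:
number


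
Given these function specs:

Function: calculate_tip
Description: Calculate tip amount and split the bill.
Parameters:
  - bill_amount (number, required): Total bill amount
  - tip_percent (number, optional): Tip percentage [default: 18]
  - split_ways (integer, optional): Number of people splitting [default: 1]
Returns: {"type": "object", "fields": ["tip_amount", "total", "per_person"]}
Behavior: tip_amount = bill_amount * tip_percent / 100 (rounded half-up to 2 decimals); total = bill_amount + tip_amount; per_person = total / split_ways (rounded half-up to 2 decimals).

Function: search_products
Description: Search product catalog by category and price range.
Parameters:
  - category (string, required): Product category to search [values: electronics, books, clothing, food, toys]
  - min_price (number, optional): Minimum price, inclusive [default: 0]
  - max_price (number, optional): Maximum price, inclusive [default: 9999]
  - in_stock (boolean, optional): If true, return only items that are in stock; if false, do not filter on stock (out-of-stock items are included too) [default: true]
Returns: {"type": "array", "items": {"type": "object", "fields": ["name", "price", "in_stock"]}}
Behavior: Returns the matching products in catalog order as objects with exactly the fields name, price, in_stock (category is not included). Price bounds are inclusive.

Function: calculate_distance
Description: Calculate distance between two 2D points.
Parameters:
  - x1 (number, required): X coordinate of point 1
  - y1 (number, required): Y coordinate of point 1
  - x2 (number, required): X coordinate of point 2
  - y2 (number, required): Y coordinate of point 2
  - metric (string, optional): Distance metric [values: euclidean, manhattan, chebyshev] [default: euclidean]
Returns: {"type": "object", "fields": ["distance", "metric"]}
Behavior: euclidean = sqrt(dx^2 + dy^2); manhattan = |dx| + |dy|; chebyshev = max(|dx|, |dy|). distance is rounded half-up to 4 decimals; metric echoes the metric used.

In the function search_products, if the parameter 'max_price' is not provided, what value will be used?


The search_products spec declares:
  - max_price (number, optional): Maximum price, inclusive [default: 9999]
Default:
9999


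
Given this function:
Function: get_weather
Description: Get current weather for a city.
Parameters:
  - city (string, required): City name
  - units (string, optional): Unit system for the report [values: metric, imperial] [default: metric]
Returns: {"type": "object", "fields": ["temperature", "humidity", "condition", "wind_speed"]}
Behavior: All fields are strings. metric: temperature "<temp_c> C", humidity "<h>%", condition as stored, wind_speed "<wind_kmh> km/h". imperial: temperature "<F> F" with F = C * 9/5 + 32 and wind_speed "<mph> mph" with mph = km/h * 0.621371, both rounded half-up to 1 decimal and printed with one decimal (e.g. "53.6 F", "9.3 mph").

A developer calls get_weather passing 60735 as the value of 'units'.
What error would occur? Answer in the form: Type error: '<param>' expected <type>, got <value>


Spec: 'units' is declared as string; 60735 is an integer.
Type error: 'units' expected string, got 60735


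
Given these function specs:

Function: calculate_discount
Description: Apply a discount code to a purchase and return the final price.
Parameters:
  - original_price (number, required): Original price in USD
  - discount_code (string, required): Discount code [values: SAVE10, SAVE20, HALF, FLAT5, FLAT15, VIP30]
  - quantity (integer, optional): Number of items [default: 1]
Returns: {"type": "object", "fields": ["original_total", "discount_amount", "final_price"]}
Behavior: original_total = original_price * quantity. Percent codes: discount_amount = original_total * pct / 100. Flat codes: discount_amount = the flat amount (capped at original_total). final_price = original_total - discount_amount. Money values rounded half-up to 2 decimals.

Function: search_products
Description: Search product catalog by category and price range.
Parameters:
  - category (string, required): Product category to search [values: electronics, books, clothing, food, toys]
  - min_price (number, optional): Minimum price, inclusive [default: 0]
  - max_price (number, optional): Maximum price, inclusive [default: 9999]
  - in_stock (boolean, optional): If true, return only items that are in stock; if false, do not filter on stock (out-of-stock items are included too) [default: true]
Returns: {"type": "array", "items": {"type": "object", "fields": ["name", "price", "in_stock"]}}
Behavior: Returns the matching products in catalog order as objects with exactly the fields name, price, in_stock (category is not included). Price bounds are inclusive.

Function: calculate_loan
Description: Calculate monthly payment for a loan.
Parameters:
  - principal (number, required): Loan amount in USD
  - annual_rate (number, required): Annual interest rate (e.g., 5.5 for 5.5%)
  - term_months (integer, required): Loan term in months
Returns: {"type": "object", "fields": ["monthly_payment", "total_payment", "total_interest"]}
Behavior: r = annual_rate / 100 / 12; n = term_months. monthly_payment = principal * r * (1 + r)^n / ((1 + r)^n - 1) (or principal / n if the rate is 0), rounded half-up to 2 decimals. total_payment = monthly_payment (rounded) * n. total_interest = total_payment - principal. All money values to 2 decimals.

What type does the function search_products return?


The search_products spec declares Returns: {"type": "array", "items": {"type": "object", "fields": ["name", "price", "in_stock"]}}
Type:
array


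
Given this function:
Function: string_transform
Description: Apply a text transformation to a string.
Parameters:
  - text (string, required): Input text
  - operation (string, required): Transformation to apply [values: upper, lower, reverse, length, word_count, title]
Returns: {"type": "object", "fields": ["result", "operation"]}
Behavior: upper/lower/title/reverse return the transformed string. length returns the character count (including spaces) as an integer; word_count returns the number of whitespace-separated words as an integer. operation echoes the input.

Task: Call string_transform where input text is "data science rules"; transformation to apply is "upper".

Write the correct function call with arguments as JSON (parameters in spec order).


Mapping each described value to its parameter name:
  'Input text' -> text = "data science rules"
  'Transformation to apply' -> operation = "upper"
string_transform({"text": "data science rules", "operation": "upper"})


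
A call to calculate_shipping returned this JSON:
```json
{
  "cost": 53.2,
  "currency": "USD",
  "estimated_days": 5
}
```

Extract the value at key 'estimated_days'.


5


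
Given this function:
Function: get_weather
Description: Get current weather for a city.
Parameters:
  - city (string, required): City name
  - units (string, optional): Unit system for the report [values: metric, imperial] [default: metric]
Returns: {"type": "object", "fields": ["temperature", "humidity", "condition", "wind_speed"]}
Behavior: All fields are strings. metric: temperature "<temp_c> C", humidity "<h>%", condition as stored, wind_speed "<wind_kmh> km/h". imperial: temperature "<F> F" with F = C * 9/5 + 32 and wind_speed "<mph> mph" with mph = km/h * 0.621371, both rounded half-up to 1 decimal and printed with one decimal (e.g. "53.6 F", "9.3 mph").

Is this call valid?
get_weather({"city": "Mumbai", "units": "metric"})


Checking all required parameters present and types match... All valid.
Valid


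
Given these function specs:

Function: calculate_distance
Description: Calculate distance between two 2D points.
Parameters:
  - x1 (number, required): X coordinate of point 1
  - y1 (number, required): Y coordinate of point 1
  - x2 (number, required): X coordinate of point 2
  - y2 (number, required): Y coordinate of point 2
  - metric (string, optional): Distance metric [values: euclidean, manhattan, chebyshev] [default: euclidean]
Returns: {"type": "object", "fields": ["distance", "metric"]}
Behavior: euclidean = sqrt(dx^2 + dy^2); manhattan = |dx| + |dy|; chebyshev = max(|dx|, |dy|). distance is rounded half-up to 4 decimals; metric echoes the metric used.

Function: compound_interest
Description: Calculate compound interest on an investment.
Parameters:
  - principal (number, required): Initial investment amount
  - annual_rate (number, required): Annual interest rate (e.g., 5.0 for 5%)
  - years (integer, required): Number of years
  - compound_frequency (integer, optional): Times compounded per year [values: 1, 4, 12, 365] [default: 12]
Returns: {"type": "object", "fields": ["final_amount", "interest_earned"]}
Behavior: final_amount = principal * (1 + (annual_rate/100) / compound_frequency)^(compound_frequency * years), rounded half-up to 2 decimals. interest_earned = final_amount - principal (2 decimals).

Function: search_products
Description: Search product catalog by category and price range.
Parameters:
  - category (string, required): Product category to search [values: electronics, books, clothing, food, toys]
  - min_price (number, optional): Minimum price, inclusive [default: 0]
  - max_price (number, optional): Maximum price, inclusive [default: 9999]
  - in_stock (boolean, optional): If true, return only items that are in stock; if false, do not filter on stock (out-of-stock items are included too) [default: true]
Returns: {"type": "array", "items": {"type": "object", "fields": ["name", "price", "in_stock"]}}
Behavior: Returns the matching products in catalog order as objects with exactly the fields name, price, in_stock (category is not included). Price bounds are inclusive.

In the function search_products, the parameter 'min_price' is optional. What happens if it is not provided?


The search_products spec declares:
  - min_price (number, optional): Minimum price, inclusive [default: 0]
It defaults to 0


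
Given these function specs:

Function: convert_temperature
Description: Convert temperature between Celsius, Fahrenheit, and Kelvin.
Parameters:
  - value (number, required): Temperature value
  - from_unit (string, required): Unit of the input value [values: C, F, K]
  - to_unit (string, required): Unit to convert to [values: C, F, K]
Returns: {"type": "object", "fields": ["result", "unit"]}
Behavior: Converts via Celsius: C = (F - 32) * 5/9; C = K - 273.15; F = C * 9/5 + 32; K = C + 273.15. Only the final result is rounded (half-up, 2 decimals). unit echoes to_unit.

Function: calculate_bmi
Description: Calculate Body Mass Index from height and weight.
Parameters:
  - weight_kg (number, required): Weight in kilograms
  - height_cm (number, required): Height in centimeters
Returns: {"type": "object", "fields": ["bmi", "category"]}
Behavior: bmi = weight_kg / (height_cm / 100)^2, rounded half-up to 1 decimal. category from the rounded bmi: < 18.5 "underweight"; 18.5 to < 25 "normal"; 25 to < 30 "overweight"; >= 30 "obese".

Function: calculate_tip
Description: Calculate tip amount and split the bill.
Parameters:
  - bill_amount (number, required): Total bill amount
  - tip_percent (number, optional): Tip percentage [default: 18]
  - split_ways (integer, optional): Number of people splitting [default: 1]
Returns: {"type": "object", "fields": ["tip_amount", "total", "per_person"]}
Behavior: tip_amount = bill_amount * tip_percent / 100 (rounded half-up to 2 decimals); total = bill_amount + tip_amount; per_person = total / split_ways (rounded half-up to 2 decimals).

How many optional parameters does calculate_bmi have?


Parameters of calculate_bmi: weight_kg (required), height_cm (required)
Optional count:
0


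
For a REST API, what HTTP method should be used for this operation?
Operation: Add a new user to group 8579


GET = read, POST = create, PUT = update/replace, DELETE = remove
This operation is a create.
POST


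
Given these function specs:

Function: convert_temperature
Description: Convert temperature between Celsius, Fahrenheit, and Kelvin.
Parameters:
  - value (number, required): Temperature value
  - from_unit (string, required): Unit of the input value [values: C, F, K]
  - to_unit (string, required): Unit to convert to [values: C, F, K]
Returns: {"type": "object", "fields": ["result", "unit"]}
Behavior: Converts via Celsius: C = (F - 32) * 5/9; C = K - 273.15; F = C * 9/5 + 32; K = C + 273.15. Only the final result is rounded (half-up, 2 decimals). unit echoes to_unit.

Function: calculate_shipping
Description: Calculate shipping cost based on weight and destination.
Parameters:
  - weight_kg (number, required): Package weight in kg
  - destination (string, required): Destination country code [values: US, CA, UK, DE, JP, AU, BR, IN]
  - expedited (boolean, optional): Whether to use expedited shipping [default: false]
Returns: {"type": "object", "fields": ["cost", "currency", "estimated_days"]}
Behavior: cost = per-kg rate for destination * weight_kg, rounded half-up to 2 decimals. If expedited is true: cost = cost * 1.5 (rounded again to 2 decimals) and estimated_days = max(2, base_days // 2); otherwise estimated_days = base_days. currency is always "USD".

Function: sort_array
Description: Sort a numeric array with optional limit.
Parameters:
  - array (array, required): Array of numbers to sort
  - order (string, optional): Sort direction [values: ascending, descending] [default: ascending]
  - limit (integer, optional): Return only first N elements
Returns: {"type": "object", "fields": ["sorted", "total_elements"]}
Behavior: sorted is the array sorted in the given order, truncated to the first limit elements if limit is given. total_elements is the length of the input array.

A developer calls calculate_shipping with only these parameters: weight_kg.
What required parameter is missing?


Required parameters: weight_kg, destination
Provided: weight_kg
Missing: destination
destination


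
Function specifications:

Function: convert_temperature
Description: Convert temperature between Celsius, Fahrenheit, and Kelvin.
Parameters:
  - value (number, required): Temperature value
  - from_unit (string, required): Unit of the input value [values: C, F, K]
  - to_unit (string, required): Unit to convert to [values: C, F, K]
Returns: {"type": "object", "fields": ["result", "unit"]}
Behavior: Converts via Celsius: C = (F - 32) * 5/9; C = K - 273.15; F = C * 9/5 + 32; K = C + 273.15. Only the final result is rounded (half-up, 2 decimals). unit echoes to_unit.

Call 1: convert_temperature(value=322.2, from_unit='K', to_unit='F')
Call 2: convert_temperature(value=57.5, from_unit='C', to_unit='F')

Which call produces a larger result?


Call 1:
  To C: 322.2 - 273.15 = 49.05
  To F: 49.05 * 9/5 + 32 = 120.29
  Round to 2 decimals: 120.29
  -> 120.29 F
Call 2:
  Input already in C: 57.5
  To F: 57.5 * 9/5 + 32 = 135.5
  Round to 2 decimals: 135.5
  -> 135.5 F
Call 2 (135.5 F)


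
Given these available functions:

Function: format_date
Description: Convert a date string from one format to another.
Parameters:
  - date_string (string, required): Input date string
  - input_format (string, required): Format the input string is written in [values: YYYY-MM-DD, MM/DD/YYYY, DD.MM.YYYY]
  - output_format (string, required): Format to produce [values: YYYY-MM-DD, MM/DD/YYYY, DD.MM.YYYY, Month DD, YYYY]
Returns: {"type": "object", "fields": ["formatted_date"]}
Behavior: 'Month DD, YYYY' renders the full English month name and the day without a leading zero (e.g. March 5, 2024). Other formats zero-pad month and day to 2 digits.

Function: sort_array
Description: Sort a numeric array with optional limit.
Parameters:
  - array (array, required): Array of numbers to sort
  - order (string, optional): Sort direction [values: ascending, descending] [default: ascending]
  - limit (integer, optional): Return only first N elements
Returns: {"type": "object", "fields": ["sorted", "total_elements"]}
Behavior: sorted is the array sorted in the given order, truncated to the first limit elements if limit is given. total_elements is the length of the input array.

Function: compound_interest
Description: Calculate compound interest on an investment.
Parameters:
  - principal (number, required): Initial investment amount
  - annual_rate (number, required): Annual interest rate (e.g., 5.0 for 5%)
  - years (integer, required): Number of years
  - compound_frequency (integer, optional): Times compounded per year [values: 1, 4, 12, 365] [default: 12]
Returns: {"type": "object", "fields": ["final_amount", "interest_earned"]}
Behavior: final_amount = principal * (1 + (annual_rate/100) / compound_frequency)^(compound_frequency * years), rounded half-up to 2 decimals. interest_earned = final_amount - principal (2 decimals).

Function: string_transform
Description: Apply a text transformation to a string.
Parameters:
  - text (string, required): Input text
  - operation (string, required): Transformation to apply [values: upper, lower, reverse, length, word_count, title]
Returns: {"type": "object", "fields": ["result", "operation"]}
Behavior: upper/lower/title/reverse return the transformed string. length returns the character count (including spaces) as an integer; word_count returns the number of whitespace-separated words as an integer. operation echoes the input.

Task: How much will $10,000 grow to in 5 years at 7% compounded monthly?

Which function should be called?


The task needs a function whose description is: Calculate compound interest on an investment.
compound_interest


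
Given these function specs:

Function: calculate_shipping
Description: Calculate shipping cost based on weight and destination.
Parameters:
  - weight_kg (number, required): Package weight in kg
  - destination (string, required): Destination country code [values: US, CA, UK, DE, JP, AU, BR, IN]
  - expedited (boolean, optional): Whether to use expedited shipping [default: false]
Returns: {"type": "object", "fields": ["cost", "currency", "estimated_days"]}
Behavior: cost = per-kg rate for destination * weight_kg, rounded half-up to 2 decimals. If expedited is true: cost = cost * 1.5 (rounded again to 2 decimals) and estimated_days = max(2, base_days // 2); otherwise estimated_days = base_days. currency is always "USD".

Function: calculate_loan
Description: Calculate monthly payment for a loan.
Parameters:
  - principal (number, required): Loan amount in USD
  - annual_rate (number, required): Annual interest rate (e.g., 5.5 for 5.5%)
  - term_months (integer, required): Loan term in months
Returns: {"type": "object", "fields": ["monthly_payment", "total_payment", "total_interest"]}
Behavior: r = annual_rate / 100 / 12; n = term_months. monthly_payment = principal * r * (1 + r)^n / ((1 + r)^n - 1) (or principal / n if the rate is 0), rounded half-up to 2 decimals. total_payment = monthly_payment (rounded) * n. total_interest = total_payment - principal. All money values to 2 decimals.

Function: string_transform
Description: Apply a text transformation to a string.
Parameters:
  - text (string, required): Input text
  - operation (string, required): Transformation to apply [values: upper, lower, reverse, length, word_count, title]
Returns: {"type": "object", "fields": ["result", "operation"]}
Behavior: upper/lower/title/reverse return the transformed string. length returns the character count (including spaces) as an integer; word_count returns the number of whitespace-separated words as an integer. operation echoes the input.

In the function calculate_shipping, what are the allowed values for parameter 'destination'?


The calculate_shipping spec declares:
  - destination (string, required): Destination country code [values: US, CA, UK, DE, JP, AU, BR, IN]
Allowed values:
US, CA, UK, DE, JP, AU, BR, IN


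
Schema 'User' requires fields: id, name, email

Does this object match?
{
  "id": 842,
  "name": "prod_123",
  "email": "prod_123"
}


Checking required fields... All present.
Valid - all required fields present


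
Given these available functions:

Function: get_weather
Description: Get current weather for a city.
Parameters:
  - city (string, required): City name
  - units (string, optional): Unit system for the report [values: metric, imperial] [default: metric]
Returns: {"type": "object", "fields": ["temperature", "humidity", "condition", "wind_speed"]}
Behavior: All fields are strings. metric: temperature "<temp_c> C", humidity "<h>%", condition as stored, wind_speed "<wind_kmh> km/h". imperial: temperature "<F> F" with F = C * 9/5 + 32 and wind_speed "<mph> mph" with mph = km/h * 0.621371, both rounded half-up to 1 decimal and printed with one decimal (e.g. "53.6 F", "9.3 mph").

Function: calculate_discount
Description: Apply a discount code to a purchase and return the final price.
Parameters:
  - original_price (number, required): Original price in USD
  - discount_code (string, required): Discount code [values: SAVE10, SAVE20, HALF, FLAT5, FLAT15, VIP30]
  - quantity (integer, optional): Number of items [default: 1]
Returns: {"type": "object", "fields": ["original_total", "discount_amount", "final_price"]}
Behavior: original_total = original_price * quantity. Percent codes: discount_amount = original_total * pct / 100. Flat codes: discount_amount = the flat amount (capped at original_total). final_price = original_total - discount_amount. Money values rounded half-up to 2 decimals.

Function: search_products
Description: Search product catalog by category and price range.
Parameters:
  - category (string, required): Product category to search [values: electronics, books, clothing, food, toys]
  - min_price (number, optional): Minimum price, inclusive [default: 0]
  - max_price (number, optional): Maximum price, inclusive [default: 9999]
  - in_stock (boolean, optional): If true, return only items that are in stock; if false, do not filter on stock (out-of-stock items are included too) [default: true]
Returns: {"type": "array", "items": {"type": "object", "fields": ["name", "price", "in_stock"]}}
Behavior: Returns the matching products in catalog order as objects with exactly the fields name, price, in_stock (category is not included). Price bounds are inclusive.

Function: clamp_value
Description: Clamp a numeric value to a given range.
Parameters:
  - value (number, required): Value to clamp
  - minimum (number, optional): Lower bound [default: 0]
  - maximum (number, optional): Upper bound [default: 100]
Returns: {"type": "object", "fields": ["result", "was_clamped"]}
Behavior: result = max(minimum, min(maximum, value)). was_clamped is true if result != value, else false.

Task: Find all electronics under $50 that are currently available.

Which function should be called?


The task needs a function whose description is: Search product catalog by category and price range.
search_products


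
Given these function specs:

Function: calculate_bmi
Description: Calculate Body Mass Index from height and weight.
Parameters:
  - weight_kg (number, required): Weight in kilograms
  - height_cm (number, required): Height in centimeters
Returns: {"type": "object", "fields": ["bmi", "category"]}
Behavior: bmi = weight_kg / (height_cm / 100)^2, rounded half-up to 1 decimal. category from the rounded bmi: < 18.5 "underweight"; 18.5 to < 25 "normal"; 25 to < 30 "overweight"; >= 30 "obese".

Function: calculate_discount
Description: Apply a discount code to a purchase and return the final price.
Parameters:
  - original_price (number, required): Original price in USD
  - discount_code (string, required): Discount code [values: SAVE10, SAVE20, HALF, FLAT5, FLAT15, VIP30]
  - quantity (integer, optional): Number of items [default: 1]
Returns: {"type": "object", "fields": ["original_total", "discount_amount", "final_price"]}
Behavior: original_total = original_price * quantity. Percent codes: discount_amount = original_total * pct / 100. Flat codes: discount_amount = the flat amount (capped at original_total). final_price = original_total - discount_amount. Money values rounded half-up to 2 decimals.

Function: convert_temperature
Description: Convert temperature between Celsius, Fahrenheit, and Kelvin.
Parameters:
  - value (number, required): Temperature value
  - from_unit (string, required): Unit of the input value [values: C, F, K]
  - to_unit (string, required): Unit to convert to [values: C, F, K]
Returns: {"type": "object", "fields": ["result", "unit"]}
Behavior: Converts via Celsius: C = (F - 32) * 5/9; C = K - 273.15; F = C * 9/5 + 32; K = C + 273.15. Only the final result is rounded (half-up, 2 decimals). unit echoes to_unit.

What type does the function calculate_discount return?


The calculate_discount spec declares Returns: {"type": "object", "fields": ["original_total", "discount_amount", "final_price"]}
Type:
object


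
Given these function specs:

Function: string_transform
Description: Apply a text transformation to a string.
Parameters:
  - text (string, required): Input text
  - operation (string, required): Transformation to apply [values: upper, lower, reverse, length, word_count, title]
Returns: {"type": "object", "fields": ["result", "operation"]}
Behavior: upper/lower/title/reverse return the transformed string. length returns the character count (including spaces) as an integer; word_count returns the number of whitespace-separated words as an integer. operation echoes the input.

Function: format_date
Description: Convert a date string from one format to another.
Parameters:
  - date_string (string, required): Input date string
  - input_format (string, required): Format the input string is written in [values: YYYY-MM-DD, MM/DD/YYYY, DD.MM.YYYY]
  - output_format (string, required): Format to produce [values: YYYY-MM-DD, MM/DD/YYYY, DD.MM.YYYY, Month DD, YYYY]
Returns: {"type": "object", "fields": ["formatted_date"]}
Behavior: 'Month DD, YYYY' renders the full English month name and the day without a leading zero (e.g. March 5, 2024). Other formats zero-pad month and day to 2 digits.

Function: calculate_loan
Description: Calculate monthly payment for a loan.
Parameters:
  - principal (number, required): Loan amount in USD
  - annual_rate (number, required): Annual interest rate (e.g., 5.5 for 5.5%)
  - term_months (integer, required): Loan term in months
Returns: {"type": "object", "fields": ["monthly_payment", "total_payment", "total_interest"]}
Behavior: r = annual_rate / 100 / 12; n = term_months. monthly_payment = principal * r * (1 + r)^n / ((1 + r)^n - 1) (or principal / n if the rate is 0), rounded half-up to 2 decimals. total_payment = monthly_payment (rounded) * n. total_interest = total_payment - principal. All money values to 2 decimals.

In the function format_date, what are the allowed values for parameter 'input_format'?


The format_date spec declares:
  - input_format (string, required): Format the input string is written in [values: YYYY-MM-DD, MM/DD/YYYY, DD.MM.YYYY]
Allowed values:
YYYY-MM-DD, MM/DD/YYYY, DD.MM.YYYY
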